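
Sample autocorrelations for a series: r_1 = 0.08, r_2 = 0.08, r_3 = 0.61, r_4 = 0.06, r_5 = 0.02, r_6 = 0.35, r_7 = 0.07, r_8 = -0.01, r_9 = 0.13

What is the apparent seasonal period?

The largest autocorrelation is r_3 = 0.61, with a weaker echo at lag 6 (0.35); the remaining lags stay at or below 0.13.
The dominant spike at lag 3 indicates a seasonal period of 3.

3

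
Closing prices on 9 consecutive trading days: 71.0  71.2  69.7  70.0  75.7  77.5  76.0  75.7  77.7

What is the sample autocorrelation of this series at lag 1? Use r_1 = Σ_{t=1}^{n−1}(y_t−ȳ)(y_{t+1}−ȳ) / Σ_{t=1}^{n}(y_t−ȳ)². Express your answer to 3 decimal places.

0.612

Mean ȳ = (71.0 + 71.2 + 69.7 + 70.0 + 75.7 + 77.5 + 76.0 + 75.7 + 77.7)/9 = 73.8333
Numerator Σ_{t=1}^{8}(y_t−ȳ)(y_{t+1}−ȳ) = 53.0856
Denominator Σ(y_t−ȳ)² = 86.8000
r_1 = 53.0856 / 86.8000 = 0.612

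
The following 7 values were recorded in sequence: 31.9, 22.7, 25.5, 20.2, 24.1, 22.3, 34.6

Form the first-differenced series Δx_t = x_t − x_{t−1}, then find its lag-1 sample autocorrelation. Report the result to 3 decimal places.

First differences Δx: -9.2, 2.8, -5.3, 3.9, -1.8, 12.3
Mean of differences = 0.4500
Numerator Σ(Δx_t−Δx̄)(Δx_{t+1}−Δx̄) = -90.4525
Denominator Σ(Δx_t−Δx̄)² = 289.0950
r_1(Δx) = -90.4525 / 289.0950 = -0.313

-0.313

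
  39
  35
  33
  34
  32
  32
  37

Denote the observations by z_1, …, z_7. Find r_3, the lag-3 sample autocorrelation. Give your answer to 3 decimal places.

Mean z̄ = (39 + 35 + 33 + 34 + 32 + 32 + 37)/7 = 34.5714
Deviations from mean: 4.4286, 0.4286, -1.5714, -0.5714, -2.5714, -2.5714, 2.4286
Numerator Σ_{t=1}^{4}(z_t−z̄)(z_{t+3}−z̄) = -0.9796
Denominator Σ(z_t−z̄)² = 41.7143
r_3 = -0.9796 / 41.7143 = -0.023

-0.023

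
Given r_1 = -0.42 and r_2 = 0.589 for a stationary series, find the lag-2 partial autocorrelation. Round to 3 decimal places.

φ_{22} = (r_2 − r_1²) / (1 − r_1²)
r_1² = (-0.42)² = 0.1764
Numerator = 0.589 − 0.1764 = 0.4126; denominator = 1 − 0.1764 = 0.8236
φ_{22} = 0.4126 / 0.8236 = 0.501

0.501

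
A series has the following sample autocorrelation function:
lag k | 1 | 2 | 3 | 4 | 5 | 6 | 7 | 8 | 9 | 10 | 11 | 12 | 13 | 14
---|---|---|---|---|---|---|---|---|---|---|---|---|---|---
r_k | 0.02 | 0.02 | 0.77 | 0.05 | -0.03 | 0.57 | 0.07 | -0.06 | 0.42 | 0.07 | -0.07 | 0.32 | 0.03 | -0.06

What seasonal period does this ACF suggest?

3

The largest autocorrelation is r_3 = 0.77, with weaker echoes at lags 6 (0.57), 9 (0.42) and 12 (0.32); the remaining lags stay at or below 0.07.
The dominant spike at lag 3 indicates a seasonal period of 3.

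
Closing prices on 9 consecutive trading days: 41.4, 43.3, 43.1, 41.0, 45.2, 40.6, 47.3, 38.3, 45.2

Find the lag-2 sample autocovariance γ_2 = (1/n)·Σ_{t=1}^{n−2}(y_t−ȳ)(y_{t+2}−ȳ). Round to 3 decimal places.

Mean ȳ = (41.4 + 43.3 + 43.1 + 41.0 + 45.2 + 40.6 + 47.3 + 38.3 + 45.2)/9 = 42.8222
Σ_{t=1}^{7}(y_t−ȳ)(y_{t+2}−ȳ) = 34.7879
γ_2 = 34.7879 / 9 = 3.865

3.865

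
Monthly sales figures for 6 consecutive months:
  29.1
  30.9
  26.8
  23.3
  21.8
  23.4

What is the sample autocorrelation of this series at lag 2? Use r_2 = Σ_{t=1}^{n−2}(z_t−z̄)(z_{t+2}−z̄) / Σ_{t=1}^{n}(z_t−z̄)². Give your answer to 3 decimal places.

Mean z̄ = (29.1 + 30.9 + 26.8 + 23.3 + 21.8 + 23.4)/6 = 25.8833
Σ(z_t−z̄)(z_{t+2}−z̄) = (2.9486) + (-12.9597) + (-3.7431) + (6.4153) = -7.3389
Denominator Σ(z_t−z̄)² = 65.8683
r_2 = -7.3389 / 65.8683 = -0.111

-0.111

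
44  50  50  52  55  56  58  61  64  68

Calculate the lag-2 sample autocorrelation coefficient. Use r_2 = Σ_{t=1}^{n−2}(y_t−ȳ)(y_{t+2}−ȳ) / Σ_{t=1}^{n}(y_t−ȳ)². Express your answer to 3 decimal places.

0.373

Mean ȳ = (44 + 50 + 50 + 52 + 55 + 56 + 58 + 61 + 64 + 68)/10 = 55.8000
Numerator Σ_{t=1}^{8}(y_t−ȳ)(y_{t+2}−ȳ) = 175.1200
Denominator Σ(y_t−ȳ)² = 469.6000
r_2 = 175.1200 / 469.6000 = 0.373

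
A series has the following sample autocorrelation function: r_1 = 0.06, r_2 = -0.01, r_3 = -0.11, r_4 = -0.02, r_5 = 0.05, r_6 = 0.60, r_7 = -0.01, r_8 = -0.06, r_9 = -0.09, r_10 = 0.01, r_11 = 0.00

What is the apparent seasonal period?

6

The largest autocorrelation is r_6 = 0.60; the remaining lags stay at or below 0.06.
The dominant spike at lag 6 indicates a seasonal period of 6.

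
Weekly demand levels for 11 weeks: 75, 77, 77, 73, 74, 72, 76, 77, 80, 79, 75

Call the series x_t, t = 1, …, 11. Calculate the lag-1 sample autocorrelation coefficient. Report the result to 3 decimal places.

Mean x̄ = (75 + 77 + 77 + 73 + 74 + 72 + 76 + 77 + 80 + 79 + 75)/11 = 75.9091
Numerator Σ_{t=1}^{10}(x_t−x̄)(x_{t+1}−x̄) = 24.0826
Denominator Σ(x_t−x̄)² = 58.9091
r_1 = 24.0826 / 58.9091 = 0.409

0.409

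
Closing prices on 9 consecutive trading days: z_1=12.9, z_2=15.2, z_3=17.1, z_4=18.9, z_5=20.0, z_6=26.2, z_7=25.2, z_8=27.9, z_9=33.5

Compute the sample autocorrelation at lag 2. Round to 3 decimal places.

Mean z̄ = (12.9 + 15.2 + 17.1 + 18.9 + 20.0 + 26.2 + 25.2 + 27.9 + 33.5)/9 = 21.8778
Numerator Σ_{t=1}^{7}(z_t−z̄)(z_{t+2}−z̄) = 117.2823
Denominator Σ(z_t−z̄)² = 361.4756
r_2 = 117.2823 / 361.4756 = 0.324

0.324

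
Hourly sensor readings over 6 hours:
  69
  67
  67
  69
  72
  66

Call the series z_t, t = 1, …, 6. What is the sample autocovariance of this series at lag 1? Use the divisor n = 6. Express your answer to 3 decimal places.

Mean z̄ = (69 + 67 + 67 + 69 + 72 + 66)/6 = 68.3333
Deviations: 0.6667, -1.3333, -1.3333, 0.6667, 3.6667, -2.3333
Σ_{t=1}^{5}(z_t−z̄)(z_{t+1}−z̄) = -6.1111
γ_1 = -6.1111 / 6 = -1.019

-1.019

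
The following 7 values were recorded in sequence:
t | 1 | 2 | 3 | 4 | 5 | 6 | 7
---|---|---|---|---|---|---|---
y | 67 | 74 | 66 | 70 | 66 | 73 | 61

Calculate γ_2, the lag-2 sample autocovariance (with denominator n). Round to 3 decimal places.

6.035

Mean ȳ = (67 + 74 + 66 + 70 + 66 + 73 + 61)/7 = 68.1429
Deviations: -1.1429, 5.8571, -2.1429, 1.8571, -2.1429, 4.8571, -7.1429
Σ_{t=1}^{5}(y_t−ȳ)(y_{t+2}−ȳ) = 42.2449
γ_2 = 42.2449 / 7 = 6.035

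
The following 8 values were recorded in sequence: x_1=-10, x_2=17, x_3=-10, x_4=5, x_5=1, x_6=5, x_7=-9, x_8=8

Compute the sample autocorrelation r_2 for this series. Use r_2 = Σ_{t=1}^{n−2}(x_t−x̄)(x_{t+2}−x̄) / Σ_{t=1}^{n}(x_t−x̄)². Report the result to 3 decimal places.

Mean x̄ = (-10 + 17 − 10 + 5 + 1 + 5 − 9 + 8)/8 = 0.8750
Deviations from mean: -10.8750, 16.1250, -10.8750, 4.1250, 0.1250, 4.1250, -9.8750, 7.1250
Σ(x_t−x̄)(x_{t+2}−x̄) = (118.2656) + (66.5156) + (-1.3594) + (17.0156) + (-1.2344) + (29.3906) = 228.5938
Denominator Σ(x_t−x̄)² = 678.8750
r_2 = 228.5938 / 678.8750 = 0.337

0.337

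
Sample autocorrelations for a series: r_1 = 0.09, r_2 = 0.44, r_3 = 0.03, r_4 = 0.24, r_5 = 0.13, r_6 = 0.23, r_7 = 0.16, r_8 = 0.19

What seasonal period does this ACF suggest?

2

The largest autocorrelation is r_2 = 0.44, with weaker echoes at lags 4 (0.24), 6 (0.23) and 8 (0.19); the remaining lags stay at or below 0.16.
The dominant spike at lag 2 indicates a seasonal period of 2.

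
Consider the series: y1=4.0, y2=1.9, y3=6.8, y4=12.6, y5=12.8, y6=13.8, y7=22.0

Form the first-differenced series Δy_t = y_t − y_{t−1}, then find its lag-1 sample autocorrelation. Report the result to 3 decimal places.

First differences Δy: -2.1, 4.9, 5.8, 0.2, 1.0, 8.2
Mean of differences = 3.0000
Numerator Σ(Δy_t−Δȳ)(Δy_{t+1}−Δȳ) = -17.0100
Denominator Σ(Δy_t−Δȳ)² = 76.3400
r_1(Δy) = -17.0100 / 76.3400 = -0.223

-0.223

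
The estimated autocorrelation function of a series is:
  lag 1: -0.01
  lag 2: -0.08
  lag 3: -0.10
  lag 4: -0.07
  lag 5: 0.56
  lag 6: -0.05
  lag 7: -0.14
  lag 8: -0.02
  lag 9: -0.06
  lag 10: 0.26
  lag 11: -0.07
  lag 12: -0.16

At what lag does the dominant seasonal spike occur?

5

The largest autocorrelation is r_5 = 0.56, with a weaker echo at lag 10 (0.26); the remaining lags stay at or below -0.01.
The dominant spike at lag 5 indicates a seasonal period of 5.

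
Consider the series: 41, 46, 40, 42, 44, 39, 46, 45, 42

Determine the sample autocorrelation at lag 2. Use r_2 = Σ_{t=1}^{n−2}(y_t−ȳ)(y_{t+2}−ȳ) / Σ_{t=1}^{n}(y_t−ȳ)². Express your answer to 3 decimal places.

Mean ȳ = (41 + 46 + 40 + 42 + 44 + 39 + 46 + 45 + 42)/9 = 42.7778
Σ(y_t−ȳ)(y_{t+2}−ȳ) = (4.9383) + (-2.5062) + (-3.3951) + (2.9383) + (3.9383) + (-8.3951) + (-2.5062) = -4.9877
Denominator Σ(y_t−ȳ)² = 53.5556
r_2 = -4.9877 / 53.5556 = -0.093

-0.093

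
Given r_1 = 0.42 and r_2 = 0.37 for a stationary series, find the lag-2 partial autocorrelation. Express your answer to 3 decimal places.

φ_{22} = (r_2 − r_1²) / (1 − r_1²)
r_1² = (0.42)² = 0.1764
Numerator = 0.37 − 0.1764 = 0.1936; denominator = 1 − 0.1764 = 0.8236
φ_{22} = 0.1936 / 0.8236 = 0.235

0.235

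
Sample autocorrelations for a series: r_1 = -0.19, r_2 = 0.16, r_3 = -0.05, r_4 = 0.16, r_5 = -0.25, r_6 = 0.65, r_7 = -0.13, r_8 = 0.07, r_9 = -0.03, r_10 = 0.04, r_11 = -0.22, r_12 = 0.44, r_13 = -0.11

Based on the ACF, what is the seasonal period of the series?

6

The largest autocorrelation is r_6 = 0.65, with a weaker echo at lag 12 (0.44); the remaining lags stay at or below 0.16.
The dominant spike at lag 6 indicates a seasonal period of 6.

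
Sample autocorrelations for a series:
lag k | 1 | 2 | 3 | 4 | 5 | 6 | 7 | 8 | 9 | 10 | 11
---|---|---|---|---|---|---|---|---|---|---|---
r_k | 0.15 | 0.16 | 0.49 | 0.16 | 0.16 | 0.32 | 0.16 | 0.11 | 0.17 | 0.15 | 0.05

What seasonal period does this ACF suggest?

3

The largest autocorrelation is r_3 = 0.49, with weaker echoes at lags 6 (0.32) and 9 (0.17); the remaining lags stay at or below 0.16.
The dominant spike at lag 3 indicates a seasonal period of 3.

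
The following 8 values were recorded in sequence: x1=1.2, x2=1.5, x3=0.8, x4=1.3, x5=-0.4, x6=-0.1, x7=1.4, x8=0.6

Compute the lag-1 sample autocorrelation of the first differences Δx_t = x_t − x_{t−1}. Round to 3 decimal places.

-0.404

First differences Δx: 0.3, -0.7, 0.5, -1.7, 0.3, 1.5, -0.8
Mean of differences = -0.0857
Numerator Σ(Δx_t−Δx̄)(Δx_{t+1}−Δx̄) = -2.6859
Denominator Σ(Δx_t−Δx̄)² = 6.6486
r_1(Δx) = -2.6859 / 6.6486 = -0.404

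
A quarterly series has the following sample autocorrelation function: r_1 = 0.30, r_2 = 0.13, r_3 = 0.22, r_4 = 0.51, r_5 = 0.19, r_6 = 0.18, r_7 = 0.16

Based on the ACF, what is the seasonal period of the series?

4

The largest autocorrelation is r_4 = 0.51; the remaining lags stay at or below 0.30. The elevated value at lag 1 (0.30), dropping to 0.13 at lag 2, reflects decaying short-term dependence rather than seasonality.
The dominant spike at lag 4 indicates a seasonal period of 4.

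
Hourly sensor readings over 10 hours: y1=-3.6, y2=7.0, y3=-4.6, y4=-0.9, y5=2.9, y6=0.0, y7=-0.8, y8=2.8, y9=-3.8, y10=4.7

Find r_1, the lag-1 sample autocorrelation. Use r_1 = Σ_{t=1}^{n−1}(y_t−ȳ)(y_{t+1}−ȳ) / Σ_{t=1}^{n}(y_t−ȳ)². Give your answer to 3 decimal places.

Mean ȳ = (-3.6 + 7.0 − 4.6 − 0.9 + 2.9 + 0.0 − 0.8 + 2.8 − 3.8 + 4.7)/10 = 0.3700
Numerator Σ_{t=1}^{9}(y_t−ȳ)(y_{t+1}−ȳ) = -87.7089
Denominator Σ(y_t−ȳ)² = 135.9810
r_1 = -87.7089 / 135.9810 = -0.645

-0.645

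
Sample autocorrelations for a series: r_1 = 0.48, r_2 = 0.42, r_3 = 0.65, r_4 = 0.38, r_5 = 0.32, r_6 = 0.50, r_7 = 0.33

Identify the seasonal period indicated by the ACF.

The largest autocorrelation is r_3 = 0.65, with a weaker echo at lag 6 (0.50); the remaining lags stay at or below 0.48. The elevated value at lag 1 (0.48), dropping to 0.42 at lag 2, reflects decaying short-term dependence rather than seasonality.
The dominant spike at lag 3 indicates a seasonal period of 3.

3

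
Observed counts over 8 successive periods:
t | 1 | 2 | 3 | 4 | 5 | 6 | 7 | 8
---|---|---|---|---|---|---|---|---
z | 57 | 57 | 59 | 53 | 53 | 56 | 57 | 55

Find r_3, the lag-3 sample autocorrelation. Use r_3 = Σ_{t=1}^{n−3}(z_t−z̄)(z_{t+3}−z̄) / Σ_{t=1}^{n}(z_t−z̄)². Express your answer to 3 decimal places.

Mean z̄ = (57 + 57 + 59 + 53 + 53 + 56 + 57 + 55)/8 = 55.8750
Deviations from mean: 1.1250, 1.1250, 3.1250, -2.8750, -2.8750, 0.1250, 1.1250, -0.8750
Numerator Σ_{t=1}^{5}(z_t−z̄)(z_{t+3}−z̄) = -6.7969
Denominator Σ(z_t−z̄)² = 30.8750
r_3 = -6.7969 / 30.8750 = -0.220

-0.220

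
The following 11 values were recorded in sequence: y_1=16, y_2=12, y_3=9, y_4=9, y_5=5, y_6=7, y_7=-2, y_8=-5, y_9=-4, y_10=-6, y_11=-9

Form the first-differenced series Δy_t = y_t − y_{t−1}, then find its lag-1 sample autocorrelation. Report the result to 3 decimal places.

First differences Δy: -4, -3, 0, -4, 2, -9, -3, 1, -2, -3
Mean of differences = -2.5000
Numerator Σ(Δy_t−Δȳ)(Δy_{t+1}−Δȳ) = -37.2500
Denominator Σ(Δy_t−Δȳ)² = 86.5000
r_1(Δy) = -37.2500 / 86.5000 = -0.431

-0.431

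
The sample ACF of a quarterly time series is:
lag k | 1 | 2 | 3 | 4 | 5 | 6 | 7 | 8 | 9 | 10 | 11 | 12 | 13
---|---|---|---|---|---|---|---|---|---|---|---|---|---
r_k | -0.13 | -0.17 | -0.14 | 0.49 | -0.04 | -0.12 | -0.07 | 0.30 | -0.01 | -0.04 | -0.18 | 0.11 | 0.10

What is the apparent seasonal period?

The largest autocorrelation is r_4 = 0.49, with a weaker echo at lag 8 (0.30); the remaining lags stay at or below 0.11.
The dominant spike at lag 4 indicates a seasonal period of 4.

4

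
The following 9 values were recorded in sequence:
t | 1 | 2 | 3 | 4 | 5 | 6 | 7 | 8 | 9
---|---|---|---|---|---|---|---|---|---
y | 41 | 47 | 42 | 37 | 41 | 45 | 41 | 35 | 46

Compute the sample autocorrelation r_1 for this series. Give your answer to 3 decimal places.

Mean ȳ = (41 + 47 + 42 + 37 + 41 + 45 + 41 + 35 + 46)/9 = 41.6667
Numerator Σ_{t=1}^{8}(y_t−ȳ)(y_{t+1}−ȳ) = -29.1111
Denominator Σ(y_t−ȳ)² = 126.0000
r_1 = -29.1111 / 126.0000 = -0.231

-0.231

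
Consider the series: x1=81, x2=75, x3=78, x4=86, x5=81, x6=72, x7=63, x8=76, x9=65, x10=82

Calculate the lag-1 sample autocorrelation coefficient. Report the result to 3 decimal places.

0.056

Mean x̄ = (81 + 75 + 78 + 86 + 81 + 72 + 63 + 76 + 65 + 82)/10 = 75.9000
Numerator Σ_{t=1}^{9}(x_t−x̄)(x_{t+1}−x̄) = 27.7900
Denominator Σ(x_t−x̄)² = 496.9000
r_1 = 27.7900 / 496.9000 = 0.056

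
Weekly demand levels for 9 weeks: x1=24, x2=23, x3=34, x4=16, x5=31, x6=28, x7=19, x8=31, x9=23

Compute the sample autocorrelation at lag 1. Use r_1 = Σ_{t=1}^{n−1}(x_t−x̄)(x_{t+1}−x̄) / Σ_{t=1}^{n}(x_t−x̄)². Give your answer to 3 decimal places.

Mean x̄ = (24 + 23 + 34 + 16 + 31 + 28 + 19 + 31 + 23)/9 = 25.4444
Numerator Σ_{t=1}^{8}(x_t−x̄)(x_{t+1}−x̄) = -202.3086
Denominator Σ(x_t−x̄)² = 286.2222
r_1 = -202.3086 / 286.2222 = -0.707

-0.707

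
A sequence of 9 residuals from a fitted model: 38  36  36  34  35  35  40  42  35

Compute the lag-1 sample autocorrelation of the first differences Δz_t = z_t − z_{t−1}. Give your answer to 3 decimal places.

First differences Δz: -2, 0, -2, 1, 0, 5, 2, -7
Mean of differences = -0.3750
Numerator Σ(Δz_t−Δz̄)(Δz_{t+1}−Δz̄) = -3.8906
Denominator Σ(Δz_t−Δz̄)² = 85.8750
r_1(Δz) = -3.8906 / 85.8750 = -0.045

-0.045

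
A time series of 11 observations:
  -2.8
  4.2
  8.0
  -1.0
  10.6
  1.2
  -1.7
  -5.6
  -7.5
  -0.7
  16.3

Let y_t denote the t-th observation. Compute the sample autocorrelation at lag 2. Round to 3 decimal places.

Mean ȳ = (-2.8 + 4.2 + 8.0 − 1.0 + 10.6 + 1.2 − 1.7 − 5.6 − 7.5 − 0.7 + 16.3)/11 = 1.9091
Numerator Σ_{t=1}^{9}(y_t−ȳ)(y_{t+2}−ȳ) = -88.2456
Denominator Σ(y_t−ȳ)² = 520.8691
r_2 = -88.2456 / 520.8691 = -0.169

-0.169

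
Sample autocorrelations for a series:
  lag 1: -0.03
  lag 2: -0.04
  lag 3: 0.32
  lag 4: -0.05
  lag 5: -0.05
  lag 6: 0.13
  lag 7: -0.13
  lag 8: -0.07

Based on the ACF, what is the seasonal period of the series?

The largest autocorrelation is r_3 = 0.32; the remaining lags stay at or below 0.13.
The dominant spike at lag 3 indicates a seasonal period of 3.

3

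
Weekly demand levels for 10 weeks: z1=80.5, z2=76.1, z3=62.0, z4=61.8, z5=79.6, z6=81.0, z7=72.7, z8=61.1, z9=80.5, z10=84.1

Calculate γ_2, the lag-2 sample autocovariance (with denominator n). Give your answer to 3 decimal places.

Mean z̄ = (80.5 + 76.1 + 62.0 + 61.8 + 79.6 + 81.0 + 72.7 + 61.1 + 80.5 + 84.1)/10 = 73.9400
Σ_{t=1}^{8}(z_t−z̄)(z_{t+2}−z̄) = -494.0952
γ_2 = -494.0952 / 10 = -49.410

-49.410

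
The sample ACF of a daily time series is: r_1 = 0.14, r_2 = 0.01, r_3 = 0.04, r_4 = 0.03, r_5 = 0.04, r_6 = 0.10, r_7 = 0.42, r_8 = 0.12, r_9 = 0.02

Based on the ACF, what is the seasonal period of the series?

The largest autocorrelation is r_7 = 0.42; the remaining lags stay at or below 0.14.
The dominant spike at lag 7 indicates a seasonal period of 7.

7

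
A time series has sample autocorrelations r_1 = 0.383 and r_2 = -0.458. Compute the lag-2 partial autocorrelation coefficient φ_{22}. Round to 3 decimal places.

φ_{22} = (r_2 − r_1²) / (1 − r_1²)
r_1² = (0.383)² = 0.146689
Numerator = -0.458 − 0.1467 = -0.6047; denominator = 1 − 0.1467 = 0.8533
φ_{22} = -0.6047 / 0.8533 = -0.709

-0.709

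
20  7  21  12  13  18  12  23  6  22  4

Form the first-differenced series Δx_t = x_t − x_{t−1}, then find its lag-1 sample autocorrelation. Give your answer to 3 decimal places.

First differences Δx: -13, 14, -9, 1, 5, -6, 11, -17, 16, -18
Mean of differences = -1.6000
Numerator Σ(Δx_t−Δx̄)(Δx_{t+1}−Δx̄) = -1133.5600
Denominator Σ(Δx_t−Δx̄)² = 1472.4000
r_1(Δx) = -1133.5600 / 1472.4000 = -0.770

-0.770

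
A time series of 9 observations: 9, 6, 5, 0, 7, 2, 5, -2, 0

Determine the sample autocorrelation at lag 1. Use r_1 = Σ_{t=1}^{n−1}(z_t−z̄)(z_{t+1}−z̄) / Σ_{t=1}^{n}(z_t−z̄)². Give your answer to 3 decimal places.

0.032

Mean z̄ = (9 + 6 + 5 + 0 + 7 + 2 + 5 − 2 + 0)/9 = 3.5556
Numerator Σ_{t=1}^{8}(z_t−z̄)(z_{t+1}−z̄) = 3.5802
Denominator Σ(z_t−z̄)² = 110.2222
r_1 = 3.5802 / 110.2222 = 0.032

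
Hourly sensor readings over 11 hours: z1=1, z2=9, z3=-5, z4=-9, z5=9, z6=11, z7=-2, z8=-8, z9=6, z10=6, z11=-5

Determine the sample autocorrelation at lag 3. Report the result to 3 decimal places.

0.096

Mean z̄ = (1 + 9 − 5 − 9 + 9 + 11 − 2 − 8 + 6 + 6 − 5)/11 = 1.1818
Numerator Σ_{t=1}^{8}(z_t−z̄)(z_{t+3}−z̄) = 51.6281
Denominator Σ(z_t−z̄)² = 539.6364
r_3 = 51.6281 / 539.6364 = 0.096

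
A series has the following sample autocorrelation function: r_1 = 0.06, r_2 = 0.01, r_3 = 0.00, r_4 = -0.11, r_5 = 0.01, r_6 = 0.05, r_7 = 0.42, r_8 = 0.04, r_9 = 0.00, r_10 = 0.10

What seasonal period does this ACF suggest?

7

The largest autocorrelation is r_7 = 0.42; the remaining lags stay at or below 0.10.
The dominant spike at lag 7 indicates a seasonal period of 7.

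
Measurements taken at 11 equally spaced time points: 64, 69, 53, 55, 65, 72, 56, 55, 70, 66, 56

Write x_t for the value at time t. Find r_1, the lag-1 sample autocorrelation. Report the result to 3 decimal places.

Mean x̄ = (64 + 69 + 53 + 55 + 65 + 72 + 56 + 55 + 70 + 66 + 56)/11 = 61.9091
Numerator Σ_{t=1}^{10}(x_t−x̄)(x_{t+1}−x̄) = -42.7355
Denominator Σ(x_t−x̄)² = 492.9091
r_1 = -42.7355 / 492.9091 = -0.087

-0.087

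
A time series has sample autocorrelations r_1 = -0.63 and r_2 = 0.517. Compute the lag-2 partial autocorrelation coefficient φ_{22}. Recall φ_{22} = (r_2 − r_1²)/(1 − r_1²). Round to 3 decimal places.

φ_{22} = (r_2 − r_1²) / (1 − r_1²)
r_1² = (-0.63)² = 0.3969
Numerator = 0.517 − 0.3969 = 0.1201; denominator = 1 − 0.3969 = 0.6031
φ_{22} = 0.1201 / 0.6031 = 0.199

0.199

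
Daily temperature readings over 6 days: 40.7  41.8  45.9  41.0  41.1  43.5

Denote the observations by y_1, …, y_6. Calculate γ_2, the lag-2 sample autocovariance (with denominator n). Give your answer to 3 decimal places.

-1.845

Mean ȳ = (40.7 + 41.8 + 45.9 + 41.0 + 41.1 + 43.5)/6 = 42.3333
Σ_{t=1}^{4}(y_t−ȳ)(y_{t+2}−ȳ) = -11.0689
γ_2 = -11.0689 / 6 = -1.845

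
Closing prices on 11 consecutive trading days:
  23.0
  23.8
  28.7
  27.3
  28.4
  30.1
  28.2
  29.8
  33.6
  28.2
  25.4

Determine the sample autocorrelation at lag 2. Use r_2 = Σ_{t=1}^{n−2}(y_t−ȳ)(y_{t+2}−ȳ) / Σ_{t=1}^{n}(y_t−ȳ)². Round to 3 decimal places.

Mean ȳ = (23.0 + 23.8 + 28.7 + 27.3 + 28.4 + 30.1 + 28.2 + 29.8 + 33.6 + 28.2 + 25.4)/11 = 27.8636
Numerator Σ_{t=1}^{9}(y_t−ȳ)(y_{t+2}−ȳ) = -9.6299
Denominator Σ(y_t−ȳ)² = 89.4255
r_2 = -9.6299 / 89.4255 = -0.108

-0.108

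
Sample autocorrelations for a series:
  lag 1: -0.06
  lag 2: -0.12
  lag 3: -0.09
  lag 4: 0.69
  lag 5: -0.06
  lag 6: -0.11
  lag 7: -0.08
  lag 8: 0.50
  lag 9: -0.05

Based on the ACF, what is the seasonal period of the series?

4

The largest autocorrelation is r_4 = 0.69, with a weaker echo at lag 8 (0.50); the remaining lags stay at or below -0.05.
The dominant spike at lag 4 indicates a seasonal period of 4.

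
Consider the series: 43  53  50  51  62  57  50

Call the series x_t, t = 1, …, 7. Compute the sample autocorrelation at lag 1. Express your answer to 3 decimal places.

0.080

Mean x̄ = (43 + 53 + 50 + 51 + 62 + 57 + 50)/7 = 52.2857
Deviations from mean: -9.2857, 0.7143, -2.2857, -1.2857, 9.7143, 4.7143, -2.2857
Numerator Σ_{t=1}^{6}(x_t−x̄)(x_{t+1}−x̄) = 17.2041
Denominator Σ(x_t−x̄)² = 215.4286
r_1 = 17.2041 / 215.4286 = 0.080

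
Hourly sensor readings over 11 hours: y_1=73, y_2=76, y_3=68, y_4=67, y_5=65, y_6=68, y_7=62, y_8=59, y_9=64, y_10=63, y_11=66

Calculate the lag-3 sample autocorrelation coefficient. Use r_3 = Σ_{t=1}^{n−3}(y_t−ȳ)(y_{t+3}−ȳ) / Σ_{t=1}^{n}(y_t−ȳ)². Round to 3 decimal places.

0.066

Mean ȳ = (73 + 76 + 68 + 67 + 65 + 68 + 62 + 59 + 64 + 63 + 66)/11 = 66.4545
Numerator Σ_{t=1}^{8}(y_t−ȳ)(y_{t+3}−ȳ) = 15.4711
Denominator Σ(y_t−ȳ)² = 234.7273
r_3 = 15.4711 / 234.7273 = 0.066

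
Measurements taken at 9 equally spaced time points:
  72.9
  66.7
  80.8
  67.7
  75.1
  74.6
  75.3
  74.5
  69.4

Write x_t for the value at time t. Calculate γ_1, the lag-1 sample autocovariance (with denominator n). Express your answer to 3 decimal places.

-10.654

Mean x̄ = (72.9 + 66.7 + 80.8 + 67.7 + 75.1 + 74.6 + 75.3 + 74.5 + 69.4)/9 = 73.0000
Σ_{t=1}^{8}(x_t−x̄)(x_{t+1}−x̄) = -95.8900
γ_1 = -95.8900 / 9 = -10.654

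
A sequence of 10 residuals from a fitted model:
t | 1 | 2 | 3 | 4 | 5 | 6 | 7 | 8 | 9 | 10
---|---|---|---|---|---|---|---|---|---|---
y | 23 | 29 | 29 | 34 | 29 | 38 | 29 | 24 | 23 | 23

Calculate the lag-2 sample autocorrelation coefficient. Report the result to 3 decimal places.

0.158

Mean ȳ = (23 + 29 + 29 + 34 + 29 + 38 + 29 + 24 + 23 + 23)/10 = 28.1000
Numerator Σ_{t=1}^{8}(y_t−ȳ)(y_{t+2}−ȳ) = 36.4800
Denominator Σ(y_t−ȳ)² = 230.9000
r_2 = 36.4800 / 230.9000 = 0.158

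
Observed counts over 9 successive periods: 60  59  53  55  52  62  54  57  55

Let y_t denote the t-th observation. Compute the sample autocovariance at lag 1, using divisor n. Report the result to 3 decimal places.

Mean ȳ = (60 + 59 + 53 + 55 + 52 + 62 + 54 + 57 + 55)/9 = 56.3333
Σ_{t=1}^{8}(y_t−ȳ)(y_{t+1}−ȳ) = -29.1111
γ_1 = -29.1111 / 9 = -3.235

-3.235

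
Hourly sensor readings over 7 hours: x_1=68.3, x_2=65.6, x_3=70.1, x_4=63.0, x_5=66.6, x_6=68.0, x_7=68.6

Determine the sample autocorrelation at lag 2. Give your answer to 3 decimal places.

Mean x̄ = (68.3 + 65.6 + 70.1 + 63.0 + 66.6 + 68.0 + 68.6)/7 = 67.1714
Deviations from mean: 1.1286, -1.5714, 2.9286, -4.1714, -0.5714, 0.8286, 1.4286
Numerator Σ_{t=1}^{5}(x_t−x̄)(x_{t+2}−x̄) = 3.9141
Denominator Σ(x_t−x̄)² = 32.7743
r_2 = 3.9141 / 32.7743 = 0.119

0.119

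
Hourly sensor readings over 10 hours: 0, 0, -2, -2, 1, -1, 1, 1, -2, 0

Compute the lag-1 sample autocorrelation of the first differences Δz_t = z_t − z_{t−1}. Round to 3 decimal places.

First differences Δz: 0, -2, 0, 3, -2, 2, 0, -3, 2
Mean of differences = 0.0000
Numerator Σ(Δz_t−Δz̄)(Δz_{t+1}−Δz̄) = -16.0000
Denominator Σ(Δz_t−Δz̄)² = 34.0000
r_1(Δz) = -16.0000 / 34.0000 = -0.471

-0.471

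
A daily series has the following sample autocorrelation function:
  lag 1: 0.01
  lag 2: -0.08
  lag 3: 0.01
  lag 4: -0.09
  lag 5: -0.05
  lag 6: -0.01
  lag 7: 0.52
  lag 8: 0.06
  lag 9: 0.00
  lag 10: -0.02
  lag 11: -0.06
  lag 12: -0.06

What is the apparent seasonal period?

The largest autocorrelation is r_7 = 0.52; the remaining lags stay at or below 0.06.
The dominant spike at lag 7 indicates a seasonal period of 7.

7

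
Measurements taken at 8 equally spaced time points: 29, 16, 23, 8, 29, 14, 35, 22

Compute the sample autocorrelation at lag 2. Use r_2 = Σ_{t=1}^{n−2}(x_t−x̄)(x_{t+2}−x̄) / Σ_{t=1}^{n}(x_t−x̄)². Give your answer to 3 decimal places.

Mean x̄ = (29 + 16 + 23 + 8 + 29 + 14 + 35 + 22)/8 = 22.0000
Deviations from mean: 7.0000, -6.0000, 1.0000, -14.0000, 7.0000, -8.0000, 13.0000, 0.0000
Numerator Σ_{t=1}^{6}(x_t−x̄)(x_{t+2}−x̄) = 301.0000
Denominator Σ(x_t−x̄)² = 564.0000
r_2 = 301.0000 / 564.0000 = 0.534

0.534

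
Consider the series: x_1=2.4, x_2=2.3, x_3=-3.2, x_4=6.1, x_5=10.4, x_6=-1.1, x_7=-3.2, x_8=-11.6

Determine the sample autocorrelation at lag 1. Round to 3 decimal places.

Mean x̄ = (2.4 + 2.3 − 3.2 + 6.1 + 10.4 − 1.1 − 3.2 − 11.6)/8 = 0.2625
Deviations from mean: 2.1375, 2.0375, -3.4625, 5.8375, 10.1375, -1.3625, -3.4625, -11.8625
Numerator Σ_{t=1}^{7}(x_t−x̄)(x_{t+1}−x̄) = 68.2448
Denominator Σ(x_t−x̄)² = 312.1188
r_1 = 68.2448 / 312.1188 = 0.219

0.219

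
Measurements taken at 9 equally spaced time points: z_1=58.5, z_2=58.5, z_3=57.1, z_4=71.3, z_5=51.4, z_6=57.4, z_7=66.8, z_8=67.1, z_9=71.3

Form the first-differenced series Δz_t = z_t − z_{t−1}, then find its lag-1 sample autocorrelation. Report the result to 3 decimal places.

-0.524

First differences Δz: 0.0, -1.4, 14.2, -19.9, 6.0, 9.4, 0.3, 4.2
Mean of differences = 1.6000
Numerator Σ(Δz_t−Δz̄)(Δz_{t+1}−Δz̄) = -377.7000
Denominator Σ(Δz_t−Δz̄)² = 721.2200
r_1(Δz) = -377.7000 / 721.2200 = -0.524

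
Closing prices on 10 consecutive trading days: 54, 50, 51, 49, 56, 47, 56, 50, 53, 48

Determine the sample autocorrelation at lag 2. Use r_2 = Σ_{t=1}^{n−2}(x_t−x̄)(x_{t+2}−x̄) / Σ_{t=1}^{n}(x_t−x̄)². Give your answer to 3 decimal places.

0.546

Mean x̄ = (54 + 50 + 51 + 49 + 56 + 47 + 56 + 50 + 53 + 48)/10 = 51.4000
Numerator Σ_{t=1}^{8}(x_t−x̄)(x_{t+2}−x̄) = 50.4800
Denominator Σ(x_t−x̄)² = 92.4000
r_2 = 50.4800 / 92.4000 = 0.546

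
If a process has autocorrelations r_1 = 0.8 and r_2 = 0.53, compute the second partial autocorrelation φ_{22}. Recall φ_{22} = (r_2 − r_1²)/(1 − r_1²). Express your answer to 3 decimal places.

-0.306

φ_{22} = (r_2 − r_1²) / (1 − r_1²)
r_1² = (0.8)² = 0.64
Numerator = 0.53 − 0.6400 = -0.1100; denominator = 1 − 0.6400 = 0.3600
φ_{22} = -0.1100 / 0.3600 = -0.306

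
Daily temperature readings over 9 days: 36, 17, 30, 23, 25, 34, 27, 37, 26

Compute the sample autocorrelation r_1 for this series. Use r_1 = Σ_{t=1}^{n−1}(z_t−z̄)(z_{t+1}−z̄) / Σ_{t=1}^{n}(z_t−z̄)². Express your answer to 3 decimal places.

-0.451

Mean z̄ = (36 + 17 + 30 + 23 + 25 + 34 + 27 + 37 + 26)/9 = 28.3333
Numerator Σ_{t=1}^{8}(z_t−z̄)(z_{t+1}−z̄) = -155.1111
Denominator Σ(z_t−z̄)² = 344.0000
r_1 = -155.1111 / 344.0000 = -0.451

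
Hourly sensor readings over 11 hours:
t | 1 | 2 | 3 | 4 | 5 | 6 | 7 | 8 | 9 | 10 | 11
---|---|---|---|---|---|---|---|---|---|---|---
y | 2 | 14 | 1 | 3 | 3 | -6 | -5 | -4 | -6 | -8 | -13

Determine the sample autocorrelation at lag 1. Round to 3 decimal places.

0.461

Mean ȳ = (2 + 14 + 1 + 3 + 3 − 6 − 5 − 4 − 6 − 8 − 13)/11 = -1.7273
Numerator Σ_{t=1}^{10}(y_t−ȳ)(y_{t+1}−ȳ) = 245.1983
Denominator Σ(y_t−ȳ)² = 532.1818
r_1 = 245.1983 / 532.1818 = 0.461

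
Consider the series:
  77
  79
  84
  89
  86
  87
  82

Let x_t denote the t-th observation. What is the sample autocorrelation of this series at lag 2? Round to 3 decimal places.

-0.094

Mean x̄ = (77 + 79 + 84 + 89 + 86 + 87 + 82)/7 = 83.4286
Deviations from mean: -6.4286, -4.4286, 0.5714, 5.5714, 2.5714, 3.5714, -1.4286
Numerator Σ_{t=1}^{5}(x_t−x̄)(x_{t+2}−x̄) = -10.6531
Denominator Σ(x_t−x̄)² = 113.7143
r_2 = -10.6531 / 113.7143 = -0.094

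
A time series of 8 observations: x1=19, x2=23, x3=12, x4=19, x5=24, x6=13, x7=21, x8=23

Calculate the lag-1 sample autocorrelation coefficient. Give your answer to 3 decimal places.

Mean x̄ = (19 + 23 + 12 + 19 + 24 + 13 + 21 + 23)/8 = 19.2500
Deviations from mean: -0.2500, 3.7500, -7.2500, -0.2500, 4.7500, -6.2500, 1.7500, 3.7500
Numerator Σ_{t=1}^{7}(x_t−x̄)(x_{t+1}−x̄) = -61.5625
Denominator Σ(x_t−x̄)² = 145.5000
r_1 = -61.5625 / 145.5000 = -0.423

-0.423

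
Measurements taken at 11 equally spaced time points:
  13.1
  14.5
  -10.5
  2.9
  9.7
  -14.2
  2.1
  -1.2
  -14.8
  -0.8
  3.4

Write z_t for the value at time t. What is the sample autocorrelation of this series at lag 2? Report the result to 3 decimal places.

-0.264

Mean z̄ = (13.1 + 14.5 − 10.5 + 2.9 + 9.7 − 14.2 + 2.1 − 1.2 − 14.8 − 0.8 + 3.4)/11 = 0.3818
Numerator Σ_{t=1}^{9}(z_t−z̄)(z_{t+2}−z̄) = -271.9243
Denominator Σ(z_t−z̄)² = 1031.7364
r_2 = -271.9243 / 1031.7364 = -0.264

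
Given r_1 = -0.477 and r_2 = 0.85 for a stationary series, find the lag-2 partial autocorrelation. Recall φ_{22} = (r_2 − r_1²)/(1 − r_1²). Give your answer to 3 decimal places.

0.806

φ_{22} = (r_2 − r_1²) / (1 − r_1²)
r_1² = (-0.477)² = 0.227529
Numerator = 0.85 − 0.2275 = 0.6225; denominator = 1 − 0.2275 = 0.7725
φ_{22} = 0.6225 / 0.7725 = 0.806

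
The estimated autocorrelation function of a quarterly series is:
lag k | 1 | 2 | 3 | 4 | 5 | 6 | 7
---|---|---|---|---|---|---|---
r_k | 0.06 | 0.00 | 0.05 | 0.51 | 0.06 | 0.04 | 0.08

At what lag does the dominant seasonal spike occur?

4

The largest autocorrelation is r_4 = 0.51; the remaining lags stay at or below 0.08.
The dominant spike at lag 4 indicates a seasonal period of 4.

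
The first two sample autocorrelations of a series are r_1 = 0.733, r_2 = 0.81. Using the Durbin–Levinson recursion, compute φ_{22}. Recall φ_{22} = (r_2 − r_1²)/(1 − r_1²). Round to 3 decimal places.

0.589

φ_{22} = (r_2 − r_1²) / (1 − r_1²)
r_1² = (0.733)² = 0.537289
Numerator = 0.81 − 0.5373 = 0.2727; denominator = 1 − 0.5373 = 0.4627
φ_{22} = 0.2727 / 0.4627 = 0.589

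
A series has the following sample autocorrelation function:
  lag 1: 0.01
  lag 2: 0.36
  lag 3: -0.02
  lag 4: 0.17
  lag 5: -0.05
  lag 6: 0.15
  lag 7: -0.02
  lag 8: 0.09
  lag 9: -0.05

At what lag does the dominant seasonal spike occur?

2

The largest autocorrelation is r_2 = 0.36, with weaker echoes at lags 4 (0.17) and 6 (0.15); the remaining lags stay at or below 0.09.
The dominant spike at lag 2 indicates a seasonal period of 2.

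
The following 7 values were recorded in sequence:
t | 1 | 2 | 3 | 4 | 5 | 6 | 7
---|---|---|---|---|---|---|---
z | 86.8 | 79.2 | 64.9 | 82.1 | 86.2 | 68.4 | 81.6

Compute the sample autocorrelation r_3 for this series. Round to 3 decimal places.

0.420

Mean z̄ = (86.8 + 79.2 + 64.9 + 82.1 + 86.2 + 68.4 + 81.6)/7 = 78.4571
Deviations from mean: 8.3429, 0.7429, -13.5571, 3.6429, 7.7429, -10.0571, 3.1429
Numerator Σ_{t=1}^{4}(z_t−z̄)(z_{t+3}−z̄) = 183.9388
Denominator Σ(z_t−z̄)² = 438.1971
r_3 = 183.9388 / 438.1971 = 0.420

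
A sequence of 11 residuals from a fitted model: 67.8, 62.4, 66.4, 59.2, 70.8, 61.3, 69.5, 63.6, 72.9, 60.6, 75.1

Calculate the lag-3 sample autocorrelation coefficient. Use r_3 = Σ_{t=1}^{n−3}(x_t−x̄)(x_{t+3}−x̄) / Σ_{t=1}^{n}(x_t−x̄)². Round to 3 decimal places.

-0.487

Mean x̄ = (67.8 + 62.4 + 66.4 + 59.2 + 70.8 + 61.3 + 69.5 + 63.6 + 72.9 + 60.6 + 75.1)/11 = 66.3273
Numerator Σ_{t=1}^{8}(x_t−x̄)(x_{t+3}−x̄) = -138.3786
Denominator Σ(x_t−x̄)² = 284.1418
r_3 = -138.3786 / 284.1418 = -0.487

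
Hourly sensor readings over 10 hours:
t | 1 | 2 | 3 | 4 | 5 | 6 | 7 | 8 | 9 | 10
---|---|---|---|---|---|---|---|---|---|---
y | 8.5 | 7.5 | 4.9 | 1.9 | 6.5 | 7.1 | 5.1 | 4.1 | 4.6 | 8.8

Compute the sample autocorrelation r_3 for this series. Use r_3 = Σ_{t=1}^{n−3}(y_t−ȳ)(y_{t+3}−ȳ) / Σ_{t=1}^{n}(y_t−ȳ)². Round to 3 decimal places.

Mean ȳ = (8.5 + 7.5 + 4.9 + 1.9 + 6.5 + 7.1 + 5.1 + 4.1 + 4.6 + 8.8)/10 = 5.9000
Numerator Σ_{t=1}^{7}(y_t−ȳ)(y_{t+3}−ȳ) = -12.4000
Denominator Σ(y_t−ȳ)² = 42.1000
r_3 = -12.4000 / 42.1000 = -0.295

-0.295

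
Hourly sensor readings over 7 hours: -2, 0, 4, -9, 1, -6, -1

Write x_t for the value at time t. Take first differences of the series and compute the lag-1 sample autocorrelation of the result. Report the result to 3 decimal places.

-0.766

First differences Δx: 2, 4, -13, 10, -7, 5
Mean of differences = 0.1667
Numerator Σ(Δx_t−Δx̄)(Δx_{t+1}−Δx̄) = -278.0278
Denominator Σ(Δx_t−Δx̄)² = 362.8333
r_1(Δx) = -278.0278 / 362.8333 = -0.766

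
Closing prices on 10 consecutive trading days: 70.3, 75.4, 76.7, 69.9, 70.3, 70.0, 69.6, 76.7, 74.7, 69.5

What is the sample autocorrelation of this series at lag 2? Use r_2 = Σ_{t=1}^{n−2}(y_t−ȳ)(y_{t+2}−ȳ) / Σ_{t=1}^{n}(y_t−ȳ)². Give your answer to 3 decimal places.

-0.488

Mean ȳ = (70.3 + 75.4 + 76.7 + 69.9 + 70.3 + 70.0 + 69.6 + 76.7 + 74.7 + 69.5)/10 = 72.3100
Numerator Σ_{t=1}^{8}(y_t−ȳ)(y_{t+2}−ȳ) = -43.0342
Denominator Σ(y_t−ȳ)² = 88.2690
r_2 = -43.0342 / 88.2690 = -0.488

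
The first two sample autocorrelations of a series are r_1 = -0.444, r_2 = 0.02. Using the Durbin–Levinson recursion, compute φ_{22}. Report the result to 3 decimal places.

φ_{22} = (r_2 − r_1²) / (1 − r_1²)
r_1² = (-0.444)² = 0.197136
Numerator = 0.02 − 0.1971 = -0.1771; denominator = 1 − 0.1971 = 0.8029
φ_{22} = -0.1771 / 0.8029 = -0.221

-0.221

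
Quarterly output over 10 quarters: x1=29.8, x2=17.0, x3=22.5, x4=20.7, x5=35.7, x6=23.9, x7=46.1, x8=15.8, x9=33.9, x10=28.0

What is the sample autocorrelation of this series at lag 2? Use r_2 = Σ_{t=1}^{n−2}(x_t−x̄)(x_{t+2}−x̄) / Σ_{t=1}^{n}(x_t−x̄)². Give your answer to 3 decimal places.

0.444

Mean x̄ = (29.8 + 17.0 + 22.5 + 20.7 + 35.7 + 23.9 + 46.1 + 15.8 + 33.9 + 28.0)/10 = 27.3400
Numerator Σ_{t=1}^{8}(x_t−x̄)(x_{t+2}−x̄) = 351.1108
Denominator Σ(x_t−x̄)² = 790.7840
r_2 = 351.1108 / 790.7840 = 0.444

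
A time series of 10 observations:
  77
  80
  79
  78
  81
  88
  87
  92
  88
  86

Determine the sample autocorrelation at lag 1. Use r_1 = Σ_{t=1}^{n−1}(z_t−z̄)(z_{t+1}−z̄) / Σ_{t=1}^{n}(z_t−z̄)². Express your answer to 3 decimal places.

0.661

Mean z̄ = (77 + 80 + 79 + 78 + 81 + 88 + 87 + 92 + 88 + 86)/10 = 83.6000
Numerator Σ_{t=1}^{9}(z_t−z̄)(z_{t+1}−z̄) = 160.2400
Denominator Σ(z_t−z̄)² = 242.4000
r_1 = 160.2400 / 242.4000 = 0.661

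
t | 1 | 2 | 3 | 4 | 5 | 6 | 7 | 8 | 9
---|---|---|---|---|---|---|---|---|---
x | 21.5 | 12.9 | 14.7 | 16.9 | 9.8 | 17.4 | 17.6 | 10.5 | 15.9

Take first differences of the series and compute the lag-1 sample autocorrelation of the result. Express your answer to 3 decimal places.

-0.457

First differences Δx: -8.6, 1.8, 2.2, -7.1, 7.6, 0.2, -7.1, 5.4
Mean of differences = -0.7000
Numerator Σ(Δx_t−Δx̄)(Δx_{t+1}−Δx̄) = -121.5100
Denominator Σ(Δx_t−Δx̄)² = 265.9000
r_1(Δx) = -121.5100 / 265.9000 = -0.457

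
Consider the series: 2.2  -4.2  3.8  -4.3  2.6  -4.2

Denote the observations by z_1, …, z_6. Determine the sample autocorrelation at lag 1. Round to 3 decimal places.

-0.851

Mean z̄ = (2.2 − 4.2 + 3.8 − 4.3 + 2.6 − 4.2)/6 = -0.6833
Deviations from mean: 2.8833, -3.5167, 4.4833, -3.6167, 3.2833, -3.5167
Σ(z_t−z̄)(z_{t+1}−z̄) = (-10.1397) + (-15.7664) + (-16.2147) + (-11.8747) + (-11.5464) = -65.5419
Denominator Σ(z_t−z̄)² = 77.0083
r_1 = -65.5419 / 77.0083 = -0.851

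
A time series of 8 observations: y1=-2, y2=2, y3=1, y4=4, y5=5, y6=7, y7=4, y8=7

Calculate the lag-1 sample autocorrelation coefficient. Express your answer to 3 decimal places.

Mean ȳ = (-2 + 2 + 1 + 4 + 5 + 7 + 4 + 7)/8 = 3.5000
Numerator Σ_{t=1}^{7}(y_t−ȳ)(y_{t+1}−ȳ) = 20.2500
Denominator Σ(y_t−ȳ)² = 66.0000
r_1 = 20.2500 / 66.0000 = 0.307

0.307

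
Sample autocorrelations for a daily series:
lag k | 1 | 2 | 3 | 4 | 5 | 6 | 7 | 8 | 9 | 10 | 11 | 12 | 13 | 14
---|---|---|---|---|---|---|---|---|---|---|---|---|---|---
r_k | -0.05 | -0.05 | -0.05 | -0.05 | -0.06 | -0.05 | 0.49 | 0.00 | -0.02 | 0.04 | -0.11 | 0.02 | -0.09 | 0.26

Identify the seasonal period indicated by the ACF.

The largest autocorrelation is r_7 = 0.49, with a weaker echo at lag 14 (0.26); the remaining lags stay at or below 0.04.
The dominant spike at lag 7 indicates a seasonal period of 7.

7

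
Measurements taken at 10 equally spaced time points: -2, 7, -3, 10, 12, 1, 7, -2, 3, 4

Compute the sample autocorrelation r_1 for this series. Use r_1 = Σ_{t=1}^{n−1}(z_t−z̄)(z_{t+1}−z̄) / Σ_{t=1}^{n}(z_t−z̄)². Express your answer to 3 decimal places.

-0.311

Mean z̄ = (-2 + 7 − 3 + 10 + 12 + 1 + 7 − 2 + 3 + 4)/10 = 3.7000
Numerator Σ_{t=1}^{9}(z_t−z̄)(z_{t+1}−z̄) = -77.1900
Denominator Σ(z_t−z̄)² = 248.1000
r_1 = -77.1900 / 248.1000 = -0.311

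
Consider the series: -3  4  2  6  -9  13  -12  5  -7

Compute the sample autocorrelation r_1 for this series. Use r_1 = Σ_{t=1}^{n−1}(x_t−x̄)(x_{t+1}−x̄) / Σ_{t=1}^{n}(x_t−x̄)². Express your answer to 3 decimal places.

Mean x̄ = (-3 + 4 + 2 + 6 − 9 + 13 − 12 + 5 − 7)/9 = -0.1111
Numerator Σ_{t=1}^{8}(x_t−x̄)(x_{t+1}−x̄) = -413.0123
Denominator Σ(x_t−x̄)² = 532.8889
r_1 = -413.0123 / 532.8889 = -0.775

-0.775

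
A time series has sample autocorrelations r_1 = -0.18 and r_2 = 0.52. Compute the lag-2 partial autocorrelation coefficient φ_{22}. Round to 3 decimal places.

0.504

φ_{22} = (r_2 − r_1²) / (1 − r_1²)
r_1² = (-0.18)² = 0.0324
Numerator = 0.52 − 0.0324 = 0.4876; denominator = 1 − 0.0324 = 0.9676
φ_{22} = 0.4876 / 0.9676 = 0.504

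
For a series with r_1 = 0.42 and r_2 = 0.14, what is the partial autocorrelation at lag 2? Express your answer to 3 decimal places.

φ_{22} = (r_2 − r_1²) / (1 − r_1²)
r_1² = (0.42)² = 0.1764
Numerator = 0.14 − 0.1764 = -0.0364; denominator = 1 − 0.1764 = 0.8236
φ_{22} = -0.0364 / 0.8236 = -0.044

-0.044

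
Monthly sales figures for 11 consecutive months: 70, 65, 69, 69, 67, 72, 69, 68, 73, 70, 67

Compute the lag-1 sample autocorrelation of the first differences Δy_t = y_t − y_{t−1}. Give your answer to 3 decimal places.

First differences Δy: -5, 4, 0, -2, 5, -3, -1, 5, -3, -3
Mean of differences = -0.3000
Numerator Σ(Δy_t−Δȳ)(Δy_{t+1}−Δȳ) = -51.5900
Denominator Σ(Δy_t−Δȳ)² = 122.1000
r_1(Δy) = -51.5900 / 122.1000 = -0.423

-0.423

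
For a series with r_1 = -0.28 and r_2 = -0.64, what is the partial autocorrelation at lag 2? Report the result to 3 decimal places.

φ_{22} = (r_2 − r_1²) / (1 − r_1²)
r_1² = (-0.28)² = 0.0784
Numerator = -0.64 − 0.0784 = -0.7184; denominator = 1 − 0.0784 = 0.9216
φ_{22} = -0.7184 / 0.9216 = -0.780

-0.780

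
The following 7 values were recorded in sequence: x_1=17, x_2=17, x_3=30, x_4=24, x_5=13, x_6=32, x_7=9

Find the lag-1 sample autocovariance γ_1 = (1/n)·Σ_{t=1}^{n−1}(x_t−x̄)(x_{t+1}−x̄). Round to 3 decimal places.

-32.808

Mean x̄ = (17 + 17 + 30 + 24 + 13 + 32 + 9)/7 = 20.2857
Σ_{t=1}^{6}(x_t−x̄)(x_{t+1}−x̄) = -229.6531
γ_1 = -229.6531 / 7 = -32.808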